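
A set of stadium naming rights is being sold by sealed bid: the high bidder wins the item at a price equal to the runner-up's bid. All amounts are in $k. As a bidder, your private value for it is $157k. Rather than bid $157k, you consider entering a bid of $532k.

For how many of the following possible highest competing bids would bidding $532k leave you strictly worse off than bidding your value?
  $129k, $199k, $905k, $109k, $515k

The deviation hurts exactly when the highest competing bid lies strictly between $157k and $532k — overbidding then wins at a price above your value.
$129k: below both → same outcome either way.
$199k: inside the interval → strictly worse (loss $42k).
$905k: above both → same outcome either way.
$109k: below both → same outcome either way.
$515k: inside the interval → strictly worse (loss $358k).
Count: 2.

2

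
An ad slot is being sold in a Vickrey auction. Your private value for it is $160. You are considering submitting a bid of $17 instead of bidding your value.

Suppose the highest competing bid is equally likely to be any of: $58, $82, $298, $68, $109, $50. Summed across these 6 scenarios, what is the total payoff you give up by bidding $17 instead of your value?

$433

The deviation costs you only when the competing bid falls strictly between $17 and $160; elsewhere both bids give the same outcome.
$58: truthful payoff $102, deviation payoff $0 → loss $102.
$82: truthful payoff $78, deviation payoff $0 → loss $78.
$298: outcomes coincide → loss $0.
$68: truthful payoff $92, deviation payoff $0 → loss $92.
$109: truthful payoff $51, deviation payoff $0 → loss $51.
$50: truthful payoff $110, deviation payoff $0 → loss $110.
Total loss = $102 + $78 + $92 + $51 + $110 = $433.
In a second-price auction your bid sets only whether you win, not what you pay, so bidding your true value is weakly dominant.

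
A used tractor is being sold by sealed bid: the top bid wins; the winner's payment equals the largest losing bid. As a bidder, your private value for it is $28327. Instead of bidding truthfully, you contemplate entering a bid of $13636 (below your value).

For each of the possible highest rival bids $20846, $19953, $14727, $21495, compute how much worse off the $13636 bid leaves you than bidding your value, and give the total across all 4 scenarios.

The deviation costs you only when the competing bid falls strictly between $13636 and $28327; elsewhere both bids give the same outcome.
$20846: truthful payoff $7481, deviation payoff $0 → loss $7481.
$19953: truthful payoff $8374, deviation payoff $0 → loss $8374.
$14727: truthful payoff $13600, deviation payoff $0 → loss $13600.
$21495: truthful payoff $6832, deviation payoff $0 → loss $6832.
Total loss = $7481 + $8374 + $13600 + $6832 = $36287.

$36287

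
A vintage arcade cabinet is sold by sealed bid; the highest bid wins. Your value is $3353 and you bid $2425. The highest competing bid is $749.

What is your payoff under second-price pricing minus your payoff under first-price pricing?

$1676

You have the highest bid, so you win under either rule.
Second-price: pay $749 → payoff $2604.
First-price: pay your own bid $2425 → payoff $928.
Difference = $2604 − ($928) = $1676.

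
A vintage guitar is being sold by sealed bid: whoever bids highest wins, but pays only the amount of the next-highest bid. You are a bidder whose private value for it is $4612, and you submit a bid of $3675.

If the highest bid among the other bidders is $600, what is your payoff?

Your bid $3675 exceeds the highest competing bid $600, so you win.
In a second-price auction the winner pays the second-highest bid, $600.
Payoff = value − price = $4612 − $600 = $4012.

$4012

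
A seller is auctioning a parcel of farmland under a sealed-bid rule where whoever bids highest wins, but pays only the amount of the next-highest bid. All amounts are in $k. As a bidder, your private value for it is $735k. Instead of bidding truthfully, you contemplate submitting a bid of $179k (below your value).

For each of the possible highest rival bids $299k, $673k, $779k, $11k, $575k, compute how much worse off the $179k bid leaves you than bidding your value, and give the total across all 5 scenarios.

The deviation costs you only when the competing bid falls strictly between $179k and $735k; elsewhere both bids give the same outcome.
$299k: truthful payoff $436k, deviation payoff $0k → loss $436k.
$673k: truthful payoff $62k, deviation payoff $0k → loss $62k.
$779k: outcomes coincide → loss $0k.
$11k: outcomes coincide → loss $0k.
$575k: truthful payoff $160k, deviation payoff $0k → loss $160k.
Total loss = $436k + $62k + $160k = $658k.
Because the price is fixed by the runner-up's bid, deviating from your value can only change a good outcome into a bad one — never the reverse.

$658k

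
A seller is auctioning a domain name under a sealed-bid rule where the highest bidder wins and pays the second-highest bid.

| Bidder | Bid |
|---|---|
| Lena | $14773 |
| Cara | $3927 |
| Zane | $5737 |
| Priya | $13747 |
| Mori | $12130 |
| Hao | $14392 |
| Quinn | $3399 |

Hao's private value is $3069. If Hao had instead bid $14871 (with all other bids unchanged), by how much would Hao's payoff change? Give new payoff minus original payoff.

−$11704

The highest bid among the other bidders is $14773; Hao's bid doesn't change that.
Original bid $14392: Hao is not highest (top rival bid is $14773); payoff $0.
Alternative bid $14871: Hao is highest, pays the top rival bid $14773; payoff $3069 − $14773 = −$11704.
Change in payoff = −$11704 − ($0) = −$11704.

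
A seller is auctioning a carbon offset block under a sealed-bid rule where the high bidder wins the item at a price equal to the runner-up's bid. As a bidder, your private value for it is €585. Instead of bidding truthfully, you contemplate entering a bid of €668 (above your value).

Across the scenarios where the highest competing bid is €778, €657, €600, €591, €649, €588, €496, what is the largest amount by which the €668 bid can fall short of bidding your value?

€72

€778: same outcome either way → loss €0.
€657: truthful gives €0, deviation gives −€72 → loss €72.
€600: truthful gives €0, deviation gives −€15 → loss €15.
€591: truthful gives €0, deviation gives −€6 → loss €6.
€649: truthful gives €0, deviation gives −€64 → loss €64.
€588: truthful gives €0, deviation gives −€3 → loss €3.
€496: same outcome either way → loss €0.
Maximum loss: €72.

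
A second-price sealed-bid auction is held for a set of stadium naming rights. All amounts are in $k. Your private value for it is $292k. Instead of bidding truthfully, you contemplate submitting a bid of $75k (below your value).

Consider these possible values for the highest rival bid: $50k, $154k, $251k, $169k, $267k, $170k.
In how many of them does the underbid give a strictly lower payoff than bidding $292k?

5

The deviation hurts exactly when the highest competing bid lies strictly between $75k and $292k — underbidding then forfeits a profitable win.
$50k: below both → same outcome either way.
$154k: inside the interval → strictly worse (loss $138k).
$251k: inside the interval → strictly worse (loss $41k).
$169k: inside the interval → strictly worse (loss $123k).
$267k: inside the interval → strictly worse (loss $25k).
$170k: inside the interval → strictly worse (loss $122k).
Count: 5.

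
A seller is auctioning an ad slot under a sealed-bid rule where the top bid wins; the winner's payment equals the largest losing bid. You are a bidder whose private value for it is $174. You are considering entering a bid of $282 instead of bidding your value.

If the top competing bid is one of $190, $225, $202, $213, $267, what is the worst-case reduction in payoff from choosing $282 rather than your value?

$190: truthful gives $0, deviation gives −$16 → loss $16.
$225: truthful gives $0, deviation gives −$51 → loss $51.
$202: truthful gives $0, deviation gives −$28 → loss $28.
$213: truthful gives $0, deviation gives −$39 → loss $39.
$267: truthful gives $0, deviation gives −$93 → loss $93.
Maximum loss: $93.

$93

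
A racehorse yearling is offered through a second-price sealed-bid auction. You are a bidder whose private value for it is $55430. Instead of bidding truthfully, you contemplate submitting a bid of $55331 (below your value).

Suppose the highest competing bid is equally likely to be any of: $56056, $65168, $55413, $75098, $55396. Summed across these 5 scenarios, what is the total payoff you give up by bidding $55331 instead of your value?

The deviation costs you only when the competing bid falls strictly between $55331 and $55430; elsewhere both bids give the same outcome.
$56056: outcomes coincide → loss $0.
$65168: outcomes coincide → loss $0.
$55413: truthful payoff $17, deviation payoff $0 → loss $17.
$75098: outcomes coincide → loss $0.
$55396: truthful payoff $34, deviation payoff $0 → loss $34.
Total loss = $17 + $34 = $51.

$51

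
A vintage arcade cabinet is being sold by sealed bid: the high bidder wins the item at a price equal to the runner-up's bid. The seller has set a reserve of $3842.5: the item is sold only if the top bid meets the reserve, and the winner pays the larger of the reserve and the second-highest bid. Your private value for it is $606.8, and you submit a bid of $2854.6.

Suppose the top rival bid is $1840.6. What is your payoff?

Your bid $2854.6 is the highest bid but falls below the reserve $3842.5, so the item goes unsold. Payoff $0.

$0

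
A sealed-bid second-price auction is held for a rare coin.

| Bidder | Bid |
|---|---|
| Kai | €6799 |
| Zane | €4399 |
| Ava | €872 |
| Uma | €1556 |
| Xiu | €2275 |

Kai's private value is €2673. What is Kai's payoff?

Highest bid: Kai at €6799, so Kai wins.
Second-highest bid: Zane at €4399 — that is the price the winner pays.
Kai's payoff = value − price = €2673 − €4399 = −€1726.

−€1726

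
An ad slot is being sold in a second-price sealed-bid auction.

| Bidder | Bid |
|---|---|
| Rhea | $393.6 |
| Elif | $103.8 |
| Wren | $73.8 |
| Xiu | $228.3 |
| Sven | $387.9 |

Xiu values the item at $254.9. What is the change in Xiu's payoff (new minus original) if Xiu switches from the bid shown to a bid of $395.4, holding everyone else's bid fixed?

−$138.7

The highest bid among the other bidders is $393.6; Xiu's bid doesn't change that.
Original bid $228.3: Xiu is not highest (top rival bid is $393.6); payoff $0.
Alternative bid $395.4: Xiu is highest, pays the top rival bid $393.6; payoff $254.9 − $393.6 = −$138.7.
Change in payoff = −$138.7 − ($0) = −$138.7.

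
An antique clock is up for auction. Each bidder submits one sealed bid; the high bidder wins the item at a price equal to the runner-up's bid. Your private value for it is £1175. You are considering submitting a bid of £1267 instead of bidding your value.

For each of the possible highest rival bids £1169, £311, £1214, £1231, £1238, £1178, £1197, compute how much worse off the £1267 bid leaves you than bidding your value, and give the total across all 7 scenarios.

£183

The deviation costs you only when the competing bid falls strictly between £1175 and £1267; elsewhere both bids give the same outcome.
£1169: outcomes coincide → loss £0.
£311: outcomes coincide → loss £0.
£1214: truthful payoff £0, deviation payoff −£39 → loss £39.
£1231: truthful payoff £0, deviation payoff −£56 → loss £56.
£1238: truthful payoff £0, deviation payoff −£63 → loss £63.
£1178: truthful payoff £0, deviation payoff −£3 → loss £3.
£1197: truthful payoff £0, deviation payoff −£22 → loss £22.
Total loss = £39 + £56 + £63 + £3 + £22 = £183.
Truthful bidding weakly dominates here: raising your bid can only win items priced above your value, and lowering it can only forfeit items priced below.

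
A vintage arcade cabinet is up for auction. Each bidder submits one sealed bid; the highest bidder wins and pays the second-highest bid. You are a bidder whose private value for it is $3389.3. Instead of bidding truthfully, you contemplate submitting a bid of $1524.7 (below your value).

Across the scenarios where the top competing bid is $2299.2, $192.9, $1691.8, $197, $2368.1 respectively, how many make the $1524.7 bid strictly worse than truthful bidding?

3

The deviation hurts exactly when the highest competing bid lies strictly between $1524.7 and $3389.3 — underbidding then forfeits a profitable win.
$2299.2: inside the interval → strictly worse (loss $1090.1).
$192.9: below both → same outcome either way.
$1691.8: inside the interval → strictly worse (loss $1697.5).
$197: below both → same outcome either way.
$2368.1: inside the interval → strictly worse (loss $1021.2).
Count: 3.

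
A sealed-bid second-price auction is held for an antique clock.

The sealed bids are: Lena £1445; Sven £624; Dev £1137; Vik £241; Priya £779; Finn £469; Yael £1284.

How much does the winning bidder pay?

£1284

Highest bid: Lena at £1445, so Lena wins.
Second-highest bid: Yael at £1284 — that is the price the winner pays.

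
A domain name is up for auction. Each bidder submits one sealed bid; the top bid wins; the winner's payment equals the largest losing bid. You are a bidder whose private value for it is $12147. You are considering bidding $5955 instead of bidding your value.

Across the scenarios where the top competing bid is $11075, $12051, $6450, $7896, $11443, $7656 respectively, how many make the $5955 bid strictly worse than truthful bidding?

6

The deviation hurts exactly when the highest competing bid lies strictly between $5955 and $12147 — underbidding then forfeits a profitable win.
$11075: inside the interval → strictly worse (loss $1072).
$12051: inside the interval → strictly worse (loss $96).
$6450: inside the interval → strictly worse (loss $5697).
$7896: inside the interval → strictly worse (loss $4251).
$11443: inside the interval → strictly worse (loss $704).
$7656: inside the interval → strictly worse (loss $4491).
Count: 6.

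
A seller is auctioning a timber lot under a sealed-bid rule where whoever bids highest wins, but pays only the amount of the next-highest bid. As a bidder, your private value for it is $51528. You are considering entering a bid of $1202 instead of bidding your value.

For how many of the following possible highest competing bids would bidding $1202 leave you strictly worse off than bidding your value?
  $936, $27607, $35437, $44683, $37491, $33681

The deviation hurts exactly when the highest competing bid lies strictly between $1202 and $51528 — underbidding then forfeits a profitable win.
$936: below both → same outcome either way.
$27607: inside the interval → strictly worse (loss $23921).
$35437: inside the interval → strictly worse (loss $16091).
$44683: inside the interval → strictly worse (loss $6845).
$37491: inside the interval → strictly worse (loss $14037).
$33681: inside the interval → strictly worse (loss $17847).
Count: 5.

5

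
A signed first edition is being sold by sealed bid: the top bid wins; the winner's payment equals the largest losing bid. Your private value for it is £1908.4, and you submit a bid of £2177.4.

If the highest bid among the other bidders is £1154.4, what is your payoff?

£754

Your bid £2177.4 exceeds the highest competing bid £1154.4, so you win.
In a second-price auction the winner pays the second-highest bid, £1154.4.
Payoff = value − price = £1908.4 − £1154.4 = £754.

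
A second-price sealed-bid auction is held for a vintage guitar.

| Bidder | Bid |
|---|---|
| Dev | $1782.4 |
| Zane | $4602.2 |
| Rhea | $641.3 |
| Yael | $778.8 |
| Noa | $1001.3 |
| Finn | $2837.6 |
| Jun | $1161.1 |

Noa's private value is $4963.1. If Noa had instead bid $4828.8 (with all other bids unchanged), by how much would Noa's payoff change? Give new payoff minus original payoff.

The highest bid among the other bidders is $4602.2; Noa's bid doesn't change that.
Original bid $1001.3: Noa is not highest (top rival bid is $4602.2); payoff $0.
Alternative bid $4828.8: Noa is highest, pays the top rival bid $4602.2; payoff $4963.1 − $4602.2 = $360.9.
Change in payoff = $360.9 − ($0) = $360.9.

$360.9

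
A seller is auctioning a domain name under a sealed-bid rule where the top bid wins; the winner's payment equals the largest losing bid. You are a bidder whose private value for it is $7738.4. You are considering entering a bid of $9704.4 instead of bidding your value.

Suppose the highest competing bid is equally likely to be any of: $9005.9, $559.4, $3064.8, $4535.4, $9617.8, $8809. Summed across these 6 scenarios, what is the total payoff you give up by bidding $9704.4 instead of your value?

The deviation costs you only when the competing bid falls strictly between $7738.4 and $9704.4; elsewhere both bids give the same outcome.
$9005.9: truthful payoff $0, deviation payoff −$1267.5 → loss $1267.5.
$559.4: outcomes coincide → loss $0.
$3064.8: outcomes coincide → loss $0.
$4535.4: outcomes coincide → loss $0.
$9617.8: truthful payoff $0, deviation payoff −$1879.4 → loss $1879.4.
$8809: truthful payoff $0, deviation payoff −$1070.6 → loss $1070.6.
Total loss = $1267.5 + $1879.4 + $1070.6 = $4217.5.

$4217.5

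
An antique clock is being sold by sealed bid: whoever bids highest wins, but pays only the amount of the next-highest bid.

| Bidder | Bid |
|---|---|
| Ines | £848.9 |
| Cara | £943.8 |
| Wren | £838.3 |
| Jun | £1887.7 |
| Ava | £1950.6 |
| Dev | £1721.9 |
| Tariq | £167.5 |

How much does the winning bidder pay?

Highest bid: Ava at £1950.6, so Ava wins.
Second-highest bid: Jun at £1887.7 — that is the price the winner pays.

£1887.7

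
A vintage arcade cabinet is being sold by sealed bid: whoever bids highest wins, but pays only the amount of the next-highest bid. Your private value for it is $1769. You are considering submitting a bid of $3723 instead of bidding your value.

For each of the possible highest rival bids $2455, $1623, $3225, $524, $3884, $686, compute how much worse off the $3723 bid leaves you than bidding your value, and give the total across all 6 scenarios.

$2142

The deviation costs you only when the competing bid falls strictly between $1769 and $3723; elsewhere both bids give the same outcome.
$2455: truthful payoff $0, deviation payoff −$686 → loss $686.
$1623: outcomes coincide → loss $0.
$3225: truthful payoff $0, deviation payoff −$1456 → loss $1456.
$524: outcomes coincide → loss $0.
$3884: outcomes coincide → loss $0.
$686: outcomes coincide → loss $0.
Total loss = $686 + $1456 = $2142.
In a second-price auction your bid sets only whether you win, not what you pay, so bidding your true value is weakly dominant.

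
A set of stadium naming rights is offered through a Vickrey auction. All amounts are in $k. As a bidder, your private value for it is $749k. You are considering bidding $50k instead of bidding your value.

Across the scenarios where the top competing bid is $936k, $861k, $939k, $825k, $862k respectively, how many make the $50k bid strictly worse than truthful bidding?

0

The deviation hurts exactly when the highest competing bid lies strictly between $50k and $749k — underbidding then forfeits a profitable win.
$936k: above both → same outcome either way.
$861k: above both → same outcome either way.
$939k: above both → same outcome either way.
$825k: above both → same outcome either way.
$862k: above both → same outcome either way.
Count: 0.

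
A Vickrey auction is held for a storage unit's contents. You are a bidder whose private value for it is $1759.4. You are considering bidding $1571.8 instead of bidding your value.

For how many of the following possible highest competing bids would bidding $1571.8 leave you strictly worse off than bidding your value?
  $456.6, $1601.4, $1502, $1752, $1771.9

The deviation hurts exactly when the highest competing bid lies strictly between $1571.8 and $1759.4 — underbidding then forfeits a profitable win.
$456.6: below both → same outcome either way.
$1601.4: inside the interval → strictly worse (loss $158).
$1502: below both → same outcome either way.
$1752: inside the interval → strictly worse (loss $7.4).
$1771.9: above both → same outcome either way.
Count: 2.

2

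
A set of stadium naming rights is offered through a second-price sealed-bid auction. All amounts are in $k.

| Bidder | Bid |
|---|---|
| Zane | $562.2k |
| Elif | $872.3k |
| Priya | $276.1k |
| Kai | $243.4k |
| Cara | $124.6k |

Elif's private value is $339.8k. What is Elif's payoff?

Highest bid: Elif at $872.3k, so Elif wins.
Second-highest bid: Zane at $562.2k — that is the price the winner pays.
Elif's payoff = value − price = $339.8k − $562.2k = −$222.4k.

−$222.4k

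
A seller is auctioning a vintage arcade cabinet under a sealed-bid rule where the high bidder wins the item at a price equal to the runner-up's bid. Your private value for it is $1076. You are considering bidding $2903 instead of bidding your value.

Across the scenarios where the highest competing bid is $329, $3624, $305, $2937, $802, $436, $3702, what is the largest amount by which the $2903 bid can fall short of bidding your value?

$0

$329: same outcome either way → loss $0.
$3624: same outcome either way → loss $0.
$305: same outcome either way → loss $0.
$2937: same outcome either way → loss $0.
$802: same outcome either way → loss $0.
$436: same outcome either way → loss $0.
$3702: same outcome either way → loss $0.
Maximum loss: $0.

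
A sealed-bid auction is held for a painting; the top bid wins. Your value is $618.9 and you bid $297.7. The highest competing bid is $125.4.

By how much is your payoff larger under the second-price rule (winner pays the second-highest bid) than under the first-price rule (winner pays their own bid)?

$172.3

You have the highest bid, so you win under either rule.
Second-price: pay $125.4 → payoff $493.5.
First-price: pay your own bid $297.7 → payoff $321.2.
Difference = $493.5 − ($321.2) = $172.3.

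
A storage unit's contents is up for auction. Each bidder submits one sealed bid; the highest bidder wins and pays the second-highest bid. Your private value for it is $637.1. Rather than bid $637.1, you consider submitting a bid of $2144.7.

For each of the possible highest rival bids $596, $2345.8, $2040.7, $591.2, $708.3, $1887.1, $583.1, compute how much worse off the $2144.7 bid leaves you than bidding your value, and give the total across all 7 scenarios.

$2724.8

The deviation costs you only when the competing bid falls strictly between $637.1 and $2144.7; elsewhere both bids give the same outcome.
$596: outcomes coincide → loss $0.
$2345.8: outcomes coincide → loss $0.
$2040.7: truthful payoff $0, deviation payoff −$1403.6 → loss $1403.6.
$591.2: outcomes coincide → loss $0.
$708.3: truthful payoff $0, deviation payoff −$71.2 → loss $71.2.
$1887.1: truthful payoff $0, deviation payoff −$1250 → loss $1250.
$583.1: outcomes coincide → loss $0.
Total loss = $1403.6 + $71.2 + $1250 = $2724.8.
Because the price is fixed by the runner-up's bid, deviating from your value can only change a good outcome into a bad one — never the reverse.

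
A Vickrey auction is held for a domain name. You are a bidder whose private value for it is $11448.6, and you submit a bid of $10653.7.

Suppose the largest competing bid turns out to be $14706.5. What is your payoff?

Your bid $10653.7 is below the highest competing bid $14706.5, so you lose.
A losing bidder pays nothing and receives nothing: payoff = $0.

$0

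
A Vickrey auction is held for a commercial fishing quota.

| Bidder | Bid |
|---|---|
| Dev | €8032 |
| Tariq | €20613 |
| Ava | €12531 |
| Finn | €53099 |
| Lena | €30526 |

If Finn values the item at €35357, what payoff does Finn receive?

Highest bid: Finn at €53099, so Finn wins.
Second-highest bid: Lena at €30526 — that is the price the winner pays.
Finn's payoff = value − price = €35357 − €30526 = €4831.

€4831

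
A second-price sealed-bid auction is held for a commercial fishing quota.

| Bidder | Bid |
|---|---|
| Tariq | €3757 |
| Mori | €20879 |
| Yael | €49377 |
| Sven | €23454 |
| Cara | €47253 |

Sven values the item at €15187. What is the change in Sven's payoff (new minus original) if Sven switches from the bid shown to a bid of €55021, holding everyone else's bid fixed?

The highest bid among the other bidders is €49377; Sven's bid doesn't change that.
Original bid €23454: Sven is not highest (top rival bid is €49377); payoff €0.
Alternative bid €55021: Sven is highest, pays the top rival bid €49377; payoff €15187 − €49377 = −€34190.
Change in payoff = −€34190 − (€0) = −€34190.

−€34190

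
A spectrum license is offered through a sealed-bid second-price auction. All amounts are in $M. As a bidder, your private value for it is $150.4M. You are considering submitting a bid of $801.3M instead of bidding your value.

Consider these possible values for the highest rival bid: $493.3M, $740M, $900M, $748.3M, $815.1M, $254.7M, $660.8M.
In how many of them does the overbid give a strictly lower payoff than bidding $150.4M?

5

The deviation hurts exactly when the highest competing bid lies strictly between $150.4M and $801.3M — overbidding then wins at a price above your value.
$493.3M: inside the interval → strictly worse (loss $342.9M).
$740M: inside the interval → strictly worse (loss $589.6M).
$900M: above both → same outcome either way.
$748.3M: inside the interval → strictly worse (loss $597.9M).
$815.1M: above both → same outcome either way.
$254.7M: inside the interval → strictly worse (loss $104.3M).
$660.8M: inside the interval → strictly worse (loss $510.4M).
Count: 5.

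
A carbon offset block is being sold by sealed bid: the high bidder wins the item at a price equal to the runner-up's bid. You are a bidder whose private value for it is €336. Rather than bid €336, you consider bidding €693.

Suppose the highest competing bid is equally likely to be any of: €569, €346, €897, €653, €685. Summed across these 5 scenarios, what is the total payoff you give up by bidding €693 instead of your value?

The deviation costs you only when the competing bid falls strictly between €336 and €693; elsewhere both bids give the same outcome.
€569: truthful payoff €0, deviation payoff −€233 → loss €233.
€346: truthful payoff €0, deviation payoff −€10 → loss €10.
€897: outcomes coincide → loss €0.
€653: truthful payoff €0, deviation payoff −€317 → loss €317.
€685: truthful payoff €0, deviation payoff −€349 → loss €349.
Total loss = €233 + €10 + €317 + €349 = €909.

€909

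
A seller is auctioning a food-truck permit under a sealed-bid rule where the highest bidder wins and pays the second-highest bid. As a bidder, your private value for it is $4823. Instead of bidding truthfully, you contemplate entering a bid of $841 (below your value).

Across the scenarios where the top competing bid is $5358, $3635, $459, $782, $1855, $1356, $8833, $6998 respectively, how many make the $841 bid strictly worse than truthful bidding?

3

The deviation hurts exactly when the highest competing bid lies strictly between $841 and $4823 — underbidding then forfeits a profitable win.
$5358: above both → same outcome either way.
$3635: inside the interval → strictly worse (loss $1188).
$459: below both → same outcome either way.
$782: below both → same outcome either way.
$1855: inside the interval → strictly worse (loss $2968).
$1356: inside the interval → strictly worse (loss $3467).
$8833: above both → same outcome either way.
$6998: above both → same outcome either way.
Count: 3.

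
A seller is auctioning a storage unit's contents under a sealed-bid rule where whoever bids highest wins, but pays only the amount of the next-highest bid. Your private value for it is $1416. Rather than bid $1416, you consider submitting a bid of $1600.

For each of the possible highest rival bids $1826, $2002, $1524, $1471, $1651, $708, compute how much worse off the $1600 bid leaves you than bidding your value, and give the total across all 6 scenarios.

$163

The deviation costs you only when the competing bid falls strictly between $1416 and $1600; elsewhere both bids give the same outcome.
$1826: outcomes coincide → loss $0.
$2002: outcomes coincide → loss $0.
$1524: truthful payoff $0, deviation payoff −$108 → loss $108.
$1471: truthful payoff $0, deviation payoff −$55 → loss $55.
$1651: outcomes coincide → loss $0.
$708: outcomes coincide → loss $0.
Total loss = $108 + $55 = $163.
In a second-price auction your bid sets only whether you win, not what you pay, so bidding your true value is weakly dominant.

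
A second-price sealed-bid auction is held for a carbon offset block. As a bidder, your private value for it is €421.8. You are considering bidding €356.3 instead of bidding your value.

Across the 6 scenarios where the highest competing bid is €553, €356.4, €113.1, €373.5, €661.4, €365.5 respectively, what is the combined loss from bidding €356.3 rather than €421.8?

The deviation costs you only when the competing bid falls strictly between €356.3 and €421.8; elsewhere both bids give the same outcome.
€553: outcomes coincide → loss €0.
€356.4: truthful payoff €65.4, deviation payoff €0 → loss €65.4.
€113.1: outcomes coincide → loss €0.
€373.5: truthful payoff €48.3, deviation payoff €0 → loss €48.3.
€661.4: outcomes coincide → loss €0.
€365.5: truthful payoff €56.3, deviation payoff €0 → loss €56.3.
Total loss = €65.4 + €48.3 + €56.3 = €170.
Because the price is fixed by the runner-up's bid, deviating from your value can only change a good outcome into a bad one — never the reverse.

€170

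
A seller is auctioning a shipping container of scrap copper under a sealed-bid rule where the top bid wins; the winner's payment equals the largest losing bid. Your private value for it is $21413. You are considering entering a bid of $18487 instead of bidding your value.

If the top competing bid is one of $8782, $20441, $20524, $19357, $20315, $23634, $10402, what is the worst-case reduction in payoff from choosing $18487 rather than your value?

$2056

$8782: same outcome either way → loss $0.
$20441: truthful gives $972, deviation gives $0 → loss $972.
$20524: truthful gives $889, deviation gives $0 → loss $889.
$19357: truthful gives $2056, deviation gives $0 → loss $2056.
$20315: truthful gives $1098, deviation gives $0 → loss $1098.
$23634: same outcome either way → loss $0.
$10402: same outcome either way → loss $0.
Maximum loss: $2056.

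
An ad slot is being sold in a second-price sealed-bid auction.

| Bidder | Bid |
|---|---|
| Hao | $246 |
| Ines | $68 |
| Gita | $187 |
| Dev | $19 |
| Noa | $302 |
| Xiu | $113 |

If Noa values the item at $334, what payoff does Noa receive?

Highest bid: Noa at $302, so Noa wins.
Second-highest bid: Hao at $246 — that is the price the winner pays.
Noa's payoff = value − price = $334 − $246 = $88.

$88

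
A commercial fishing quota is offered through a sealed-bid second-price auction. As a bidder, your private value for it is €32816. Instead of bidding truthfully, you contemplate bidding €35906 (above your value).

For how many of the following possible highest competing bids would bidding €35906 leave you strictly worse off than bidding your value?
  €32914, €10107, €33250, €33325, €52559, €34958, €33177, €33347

6

The deviation hurts exactly when the highest competing bid lies strictly between €32816 and €35906 — overbidding then wins at a price above your value.
€32914: inside the interval → strictly worse (loss €98).
€10107: below both → same outcome either way.
€33250: inside the interval → strictly worse (loss €434).
€33325: inside the interval → strictly worse (loss €509).
€52559: above both → same outcome either way.
€34958: inside the interval → strictly worse (loss €2142).
€33177: inside the interval → strictly worse (loss €361).
€33347: inside the interval → strictly worse (loss €531).
Count: 6.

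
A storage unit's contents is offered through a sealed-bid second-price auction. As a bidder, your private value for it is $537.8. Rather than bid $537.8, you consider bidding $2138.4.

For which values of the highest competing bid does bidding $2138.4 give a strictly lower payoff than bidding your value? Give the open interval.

($537.8, $2138.4)

If the competing bid is below $537.8, both bids win at the same price — no difference.
If it is above $2138.4, both bids lose — no difference.
If it lies strictly between $537.8 and $2138.4, bidding your value loses (payoff 0) while bidding $2138.4 wins at a price above your value (payoff negative).
So the deviation strictly hurts on the open interval ($537.8, $2138.4).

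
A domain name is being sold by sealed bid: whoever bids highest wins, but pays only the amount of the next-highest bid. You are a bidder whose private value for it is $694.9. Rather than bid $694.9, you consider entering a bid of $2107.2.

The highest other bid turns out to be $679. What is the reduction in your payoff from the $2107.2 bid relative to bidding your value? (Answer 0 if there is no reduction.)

Bidding your value $694.9: you win (since $694.9 > $679) and pay $679. Payoff $15.9.
Bidding $2107.2: you win and pay $679. Payoff $694.9 − $679 = $15.9.
Difference = $15.9 − $15.9 = $0; both bids lead to the same outcome because the competing bid is below both your value and your alternative bid.
In a second-price auction your bid sets only whether you win, not what you pay, so bidding your true value is weakly dominant.

$0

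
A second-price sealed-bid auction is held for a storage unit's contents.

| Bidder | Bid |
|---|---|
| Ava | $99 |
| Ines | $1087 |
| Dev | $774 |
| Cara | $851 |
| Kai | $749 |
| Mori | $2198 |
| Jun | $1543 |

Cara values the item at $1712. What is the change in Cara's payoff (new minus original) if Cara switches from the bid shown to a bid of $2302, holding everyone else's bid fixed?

−$486

The highest bid among the other bidders is $2198; Cara's bid doesn't change that.
Original bid $851: Cara is not highest (top rival bid is $2198); payoff $0.
Alternative bid $2302: Cara is highest, pays the top rival bid $2198; payoff $1712 − $2198 = −$486.
Change in payoff = −$486 − ($0) = −$486.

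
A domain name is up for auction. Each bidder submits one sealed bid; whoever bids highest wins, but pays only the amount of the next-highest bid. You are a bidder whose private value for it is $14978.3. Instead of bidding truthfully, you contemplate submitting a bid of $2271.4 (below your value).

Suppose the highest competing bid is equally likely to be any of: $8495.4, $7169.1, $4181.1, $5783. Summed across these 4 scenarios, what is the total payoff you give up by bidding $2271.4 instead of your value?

$34284.6

The deviation costs you only when the competing bid falls strictly between $2271.4 and $14978.3; elsewhere both bids give the same outcome.
$8495.4: truthful payoff $6482.9, deviation payoff $0 → loss $6482.9.
$7169.1: truthful payoff $7809.2, deviation payoff $0 → loss $7809.2.
$4181.1: truthful payoff $10797.2, deviation payoff $0 → loss $10797.2.
$5783: truthful payoff $9195.3, deviation payoff $0 → loss $9195.3.
Total loss = $6482.9 + $7809.2 + $10797.2 + $9195.3 = $34284.6.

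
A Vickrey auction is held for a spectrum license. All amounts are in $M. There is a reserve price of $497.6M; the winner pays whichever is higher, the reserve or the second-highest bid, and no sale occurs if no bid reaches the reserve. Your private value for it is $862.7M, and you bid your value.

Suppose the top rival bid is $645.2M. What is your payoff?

$217.5M

Your bid $862.7M is the highest and exceeds the reserve.
Price = max(second-highest bid, reserve) = max($645.2M, $497.6M) = $645.2M.
Payoff = $862.7M − $645.2M = $217.5M.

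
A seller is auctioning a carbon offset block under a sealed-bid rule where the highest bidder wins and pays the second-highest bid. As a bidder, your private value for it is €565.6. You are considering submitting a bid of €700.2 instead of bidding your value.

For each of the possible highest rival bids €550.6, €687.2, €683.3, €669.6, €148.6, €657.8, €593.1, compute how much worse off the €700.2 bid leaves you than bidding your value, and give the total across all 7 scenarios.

The deviation costs you only when the competing bid falls strictly between €565.6 and €700.2; elsewhere both bids give the same outcome.
€550.6: outcomes coincide → loss €0.
€687.2: truthful payoff €0, deviation payoff −€121.6 → loss €121.6.
€683.3: truthful payoff €0, deviation payoff −€117.7 → loss €117.7.
€669.6: truthful payoff €0, deviation payoff −€104 → loss €104.
€148.6: outcomes coincide → loss €0.
€657.8: truthful payoff €0, deviation payoff −€92.2 → loss €92.2.
€593.1: truthful payoff €0, deviation payoff −€27.5 → loss €27.5.
Total loss = €121.6 + €117.7 + €104 + €92.2 + €27.5 = €463.

€463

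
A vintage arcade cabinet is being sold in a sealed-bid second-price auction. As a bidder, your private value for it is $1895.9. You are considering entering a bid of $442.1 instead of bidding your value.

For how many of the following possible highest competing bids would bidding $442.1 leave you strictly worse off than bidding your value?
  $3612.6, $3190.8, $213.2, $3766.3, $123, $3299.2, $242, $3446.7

The deviation hurts exactly when the highest competing bid lies strictly between $442.1 and $1895.9 — underbidding then forfeits a profitable win.
$3612.6: above both → same outcome either way.
$3190.8: above both → same outcome either way.
$213.2: below both → same outcome either way.
$3766.3: above both → same outcome either way.
$123: below both → same outcome either way.
$3299.2: above both → same outcome either way.
$242: below both → same outcome either way.
$3446.7: above both → same outcome either way.
Count: 0.

0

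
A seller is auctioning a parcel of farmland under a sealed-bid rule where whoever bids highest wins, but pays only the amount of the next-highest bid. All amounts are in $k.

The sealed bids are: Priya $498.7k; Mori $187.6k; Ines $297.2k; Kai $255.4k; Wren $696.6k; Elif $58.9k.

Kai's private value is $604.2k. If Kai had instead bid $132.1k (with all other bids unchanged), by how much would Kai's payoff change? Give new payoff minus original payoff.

The highest bid among the other bidders is $696.6k; Kai's bid doesn't change that.
Original bid $255.4k: Kai is not highest (top rival bid is $696.6k); payoff $0k.
Alternative bid $132.1k: Kai is not highest (top rival bid is $696.6k); payoff $0k.
Change in payoff = $0k − ($0k) = $0k.

$0k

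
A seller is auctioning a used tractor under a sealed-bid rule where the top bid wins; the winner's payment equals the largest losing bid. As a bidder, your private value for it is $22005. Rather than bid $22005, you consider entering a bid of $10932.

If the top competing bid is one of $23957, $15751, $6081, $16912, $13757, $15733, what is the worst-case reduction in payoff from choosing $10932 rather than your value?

$23957: same outcome either way → loss $0.
$15751: truthful gives $6254, deviation gives $0 → loss $6254.
$6081: same outcome either way → loss $0.
$16912: truthful gives $5093, deviation gives $0 → loss $5093.
$13757: truthful gives $8248, deviation gives $0 → loss $8248.
$15733: truthful gives $6272, deviation gives $0 → loss $6272.
Maximum loss: $8248.

$8248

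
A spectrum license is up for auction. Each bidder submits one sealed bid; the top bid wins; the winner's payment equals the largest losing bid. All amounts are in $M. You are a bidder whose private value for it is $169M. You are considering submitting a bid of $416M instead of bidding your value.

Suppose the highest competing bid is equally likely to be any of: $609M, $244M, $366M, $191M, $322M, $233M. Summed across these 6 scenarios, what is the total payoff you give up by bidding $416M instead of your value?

The deviation costs you only when the competing bid falls strictly between $169M and $416M; elsewhere both bids give the same outcome.
$609M: outcomes coincide → loss $0M.
$244M: truthful payoff $0M, deviation payoff −$75M → loss $75M.
$366M: truthful payoff $0M, deviation payoff −$197M → loss $197M.
$191M: truthful payoff $0M, deviation payoff −$22M → loss $22M.
$322M: truthful payoff $0M, deviation payoff −$153M → loss $153M.
$233M: truthful payoff $0M, deviation payoff −$64M → loss $64M.
Total loss = $75M + $197M + $22M + $153M + $64M = $511M.
Because the price is fixed by the runner-up's bid, deviating from your value can only change a good outcome into a bad one — never the reverse.

$511M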